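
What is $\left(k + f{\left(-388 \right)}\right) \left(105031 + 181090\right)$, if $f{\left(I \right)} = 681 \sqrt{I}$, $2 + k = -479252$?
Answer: $-137124633734 + 389696802 i \sqrt{97} \approx -1.3712 \cdot 10^{11} + 3.8381 \cdot 10^{9} i$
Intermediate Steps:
$k = -479254$ ($k = -2 - 479252 = -479254$)
$\left(k + f{\left(-388 \right)}\right) \left(105031 + 181090\right) = \left(-479254 + 681 \sqrt{-388}\right) \left(105031 + 181090\right) = \left(-479254 + 681 \cdot 2 i \sqrt{97}\right) 286121 = \left(-479254 + 1362 i \sqrt{97}\right) 286121 = -137124633734 + 389696802 i \sqrt{97}$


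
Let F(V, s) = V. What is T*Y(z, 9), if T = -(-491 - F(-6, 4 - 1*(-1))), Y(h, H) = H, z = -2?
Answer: 4365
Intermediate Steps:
T = 485 (T = -(-491 - 1*(-6)) = -(-491 + 6) = -1*(-485) = 485)
T*Y(z, 9) = 485*9 = 4365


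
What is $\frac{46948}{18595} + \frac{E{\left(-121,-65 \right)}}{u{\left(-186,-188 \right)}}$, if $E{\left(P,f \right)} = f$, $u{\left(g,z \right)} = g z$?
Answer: $\frac{1640468989}{650229960} \approx 2.5229$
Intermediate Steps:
$\frac{46948}{18595} + \frac{E{\left(-121,-65 \right)}}{u{\left(-186,-188 \right)}} = \frac{46948}{18595} - \frac{65}{\left(-186\right) \left(-188\right)} = 46948 \cdot \frac{1}{18595} - \frac{65}{34968} = \frac{46948}{18595} - \frac{65}{34968} = \frac{1640468989}{650229960}$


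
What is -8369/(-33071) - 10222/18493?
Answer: -183283845/611582003 ≈ -0.29969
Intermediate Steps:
-8369/(-33071) - 10222/18493 = -8369*(-1/33071) - 10222*1/18493 = 8369/33071 - 10222/18493 = -183283845/611582003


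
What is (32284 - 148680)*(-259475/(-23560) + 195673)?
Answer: -26831113303029/1178 ≈ -2.2777e+10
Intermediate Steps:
(32284 - 148680)*(-259475/(-23560) + 195673) = -116396*(-259475*(-1/23560) + 195673) = -116396*(51895/4712 + 195673) = -116396*922063071/4712 = -26831113303029/1178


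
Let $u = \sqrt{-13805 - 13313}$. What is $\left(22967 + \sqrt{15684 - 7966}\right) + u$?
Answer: $22967 + \sqrt{7718} + i \sqrt{27118} \approx 23055.0 + 164.68 i$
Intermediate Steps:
$u = i \sqrt{27118}$ ($u = \sqrt{-27118} = i \sqrt{27118} \approx 164.68 i$)
$\left(22967 + \sqrt{15684 - 7966}\right) + u = \left(22967 + \sqrt{15684 - 7966}\right) + i \sqrt{27118} = \left(22967 + \sqrt{7718}\right) + i \sqrt{27118} = 22967 + \sqrt{7718} + i \sqrt{27118}$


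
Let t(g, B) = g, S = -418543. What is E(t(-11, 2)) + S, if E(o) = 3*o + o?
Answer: -418587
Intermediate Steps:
E(o) = 4*o
E(t(-11, 2)) + S = 4*(-11) - 418543 = -44 - 418543 = -418587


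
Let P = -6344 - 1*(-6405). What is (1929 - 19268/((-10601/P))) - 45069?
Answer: -456151792/10601 ≈ -43029.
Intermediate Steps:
P = 61 (P = -6344 + 6405 = 61)
(1929 - 19268/((-10601/P))) - 45069 = (1929 - 19268/((-10601/61))) - 45069 = (1929 - 19268/((-10601*1/61))) - 45069 = (1929 - 19268/(-10601/61)) - 45069 = (1929 - 19268*(-61)/10601) - 45069 = (1929 - 1*(-1175348/10601)) - 45069 = (1929 + 1175348/10601) - 45069 = 21624677/10601 - 45069 = -456151792/10601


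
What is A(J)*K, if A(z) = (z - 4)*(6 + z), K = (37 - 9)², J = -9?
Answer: 30576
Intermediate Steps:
K = 784 (K = 28² = 784)
A(z) = (-4 + z)*(6 + z)
A(J)*K = (-24 + (-9)² + 2*(-9))*784 = (-24 + 81 - 18)*784 = 39*784 = 30576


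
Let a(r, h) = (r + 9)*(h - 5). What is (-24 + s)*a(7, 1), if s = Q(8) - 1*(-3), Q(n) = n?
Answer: 832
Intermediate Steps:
a(r, h) = (-5 + h)*(9 + r) (a(r, h) = (9 + r)*(-5 + h) = (-5 + h)*(9 + r))
s = 11 (s = 8 - 1*(-3) = 8 + 3 = 11)
(-24 + s)*a(7, 1) = (-24 + 11)*(-45 - 5*7 + 9*1 + 1*7) = -13*(-45 - 35 + 9 + 7) = -13*(-64) = 832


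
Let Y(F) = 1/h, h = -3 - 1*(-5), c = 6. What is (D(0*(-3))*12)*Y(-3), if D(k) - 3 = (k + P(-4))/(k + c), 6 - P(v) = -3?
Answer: 27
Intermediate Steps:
h = 2 (h = -3 + 5 = 2)
P(v) = 9 (P(v) = 6 - 1*(-3) = 6 + 3 = 9)
D(k) = 3 + (9 + k)/(6 + k) (D(k) = 3 + (k + 9)/(k + 6) = 3 + (9 + k)/(6 + k))
Y(F) = 1/2
(D(0*(-3))*12)*Y(-3) = (((27 + 4*(0*(-3)))/(6 + 0*(-3)))*12)*(1/2) = (((27 + 4*0)/(6 + 0))*12)*(1/2) = (((27 + 0)/6)*12)*(1/2) = (((1/6)*27)*12)*(1/2) = ((9/2)*12)*(1/2) = 54*(1/2) = 27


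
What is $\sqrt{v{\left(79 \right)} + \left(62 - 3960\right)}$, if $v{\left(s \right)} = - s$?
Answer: $i \sqrt{3977} \approx 63.063 i$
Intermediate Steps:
$\sqrt{v{\left(79 \right)} + \left(62 - 3960\right)} = \sqrt{\left(-1\right) 79 + \left(62 - 3960\right)} = \sqrt{-79 + \left(62 - 3960\right)} = \sqrt{-79 - 3898} = \sqrt{-3977} = i \sqrt{3977}$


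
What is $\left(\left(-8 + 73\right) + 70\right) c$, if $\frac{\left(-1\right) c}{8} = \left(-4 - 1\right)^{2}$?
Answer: $-27000$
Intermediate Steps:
$c = -200$ ($c = - 8 \left(-4 - 1\right)^{2} = - 8 \left(-5\right)^{2} = \left(-8\right) 25 = -200$)
$\left(\left(-8 + 73\right) + 70\right) c = \left(\left(-8 + 73\right) + 70\right) \left(-200\right) = \left(65 + 70\right) \left(-200\right) = 135 \left(-200\right) = -27000$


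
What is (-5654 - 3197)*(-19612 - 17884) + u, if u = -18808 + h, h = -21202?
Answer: 331837086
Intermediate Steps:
u = -40010 (u = -18808 - 21202 = -40010)
(-5654 - 3197)*(-19612 - 17884) + u = (-5654 - 3197)*(-19612 - 17884) - 40010 = -8851*(-37496) - 40010 = 331877096 - 40010 = 331837086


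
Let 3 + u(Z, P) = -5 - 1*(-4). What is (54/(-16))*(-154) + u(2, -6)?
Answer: 2063/4 ≈ 515.75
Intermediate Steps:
u(Z, P) = -4 (u(Z, P) = -3 + (-5 - 1*(-4)) = -3 + (-5 + 4) = -3 - 1 = -4)
(54/(-16))*(-154) + u(2, -6) = (54/(-16))*(-154) - 4 = (54*(-1/16))*(-154) - 4 = -27/8*(-154) - 4 = 2079/4 - 4 = 2063/4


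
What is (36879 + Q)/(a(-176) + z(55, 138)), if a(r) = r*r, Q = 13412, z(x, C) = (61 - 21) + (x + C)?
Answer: 50291/31209 ≈ 1.6114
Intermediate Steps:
z(x, C) = 40 + C + x (z(x, C) = 40 + (C + x) = 40 + C + x)
a(r) = r²
(36879 + Q)/(a(-176) + z(55, 138)) = (36879 + 13412)/((-176)² + (40 + 138 + 55)) = 50291/(30976 + 233) = 50291/31209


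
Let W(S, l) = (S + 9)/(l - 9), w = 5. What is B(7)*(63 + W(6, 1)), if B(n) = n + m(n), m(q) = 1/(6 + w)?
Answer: 19071/44 ≈ 433.43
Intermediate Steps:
W(S, l) = (9 + S)/(-9 + l)
m(q) = 1/11 (m(q) = 1/(6 + 5) = 1/11)
B(n) = 1/11 + n (B(n) = n + 1/11 = 1/11 + n)
B(7)*(63 + W(6, 1)) = (1/11 + 7)*(63 + (9 + 6)/(-9 + 1)) = 78*(63 + 15/(-8))/11 = 78*(63 - ⅛*15)/11 = 78*(63 - 15/8)/11 = (78/11)*(489/8) = 19071/44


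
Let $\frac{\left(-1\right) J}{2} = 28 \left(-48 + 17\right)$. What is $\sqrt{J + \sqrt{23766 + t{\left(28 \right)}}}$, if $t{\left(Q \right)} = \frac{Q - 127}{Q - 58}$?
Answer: $\frac{\sqrt{173600 + 10 \sqrt{2376930}}}{10} \approx 43.476$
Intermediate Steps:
$t{\left(Q \right)} = \frac{-127 + Q}{-58 + Q}$
$J = 1736$ ($J = - 2 \cdot 28 \left(-48 + 17\right) = - 2 \cdot 28 \left(-31\right) = \left(-2\right) \left(-868\right) = 1736$)
$\sqrt{J + \sqrt{23766 + t{\left(28 \right)}}} = \sqrt{1736 + \sqrt{23766 + \frac{-127 + 28}{-58 + 28}}} = \sqrt{1736 + \sqrt{23766 + \frac{1}{-30} \left(-99\right)}} = \sqrt{1736 + \sqrt{23766 - - \frac{33}{10}}} = \sqrt{1736 + \sqrt{23766 + \frac{33}{10}}} = \sqrt{1736 + \sqrt{\frac{237693}{10}}} = \sqrt{1736 + \frac{\sqrt{2376930}}{10}}$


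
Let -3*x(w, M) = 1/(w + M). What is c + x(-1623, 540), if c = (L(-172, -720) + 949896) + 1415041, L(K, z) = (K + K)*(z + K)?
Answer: 8680629466/3249 ≈ 2.6718e+6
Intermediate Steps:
L(K, z) = 2*K*(K + z) (L(K, z) = (2*K)*(K + z) = 2*K*(K + z))
x(w, M) = -1/(3*(M + w)) (x(w, M) = -1/(3*(w + M)) = -1/(3*(M + w)))
c = 2671785 (c = (2*(-172)*(-172 - 720) + 949896) + 1415041 = (2*(-172)*(-892) + 949896) + 1415041 = (306848 + 949896) + 1415041 = 1256744 + 1415041 = 2671785)
c + x(-1623, 540) = 2671785 - 1/(3*540 + 3*(-1623)) = 2671785 - 1/(1620 - 4869) = 2671785 - 1/(-3249) = 2671785 - 1*(-1/3249) = 2671785 + 1/3249 = 8680629466/3249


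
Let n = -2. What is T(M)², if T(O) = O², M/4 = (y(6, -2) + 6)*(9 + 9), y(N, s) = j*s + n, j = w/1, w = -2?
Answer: 110075314176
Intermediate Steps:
j = -2 (j = -2/1 = -2*1 = -2)
y(N, s) = -2 - 2*s (y(N, s) = -2*s - 2 = -2 - 2*s)
M = 576 (M = 4*(((-2 - 2*(-2)) + 6)*(9 + 9)) = 4*(((-2 + 4) + 6)*18) = 4*((2 + 6)*18) = 4*(8*18) = 4*144 = 576)
T(M)² = (576²)² = 331776² = 110075314176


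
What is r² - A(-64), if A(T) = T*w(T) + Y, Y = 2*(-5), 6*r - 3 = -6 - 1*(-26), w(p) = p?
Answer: -146567/36 ≈ -4071.3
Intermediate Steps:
r = 23/6 (r = ½ + (-6 - 1*(-26))/6 = ½ + (-6 + 26)/6 = ½ + (⅙)*20 = ½ + 10/3 = 23/6 ≈ 3.8333)
Y = -10
A(T) = -10 + T² (A(T) = T*T - 10 = T² - 10 = -10 + T²)
r² - A(-64) = (23/6)² - (-10 + (-64)²) = 529/36 - (-10 + 4096) = 529/36 - 1*4086 = 529/36 - 4086 = -146567/36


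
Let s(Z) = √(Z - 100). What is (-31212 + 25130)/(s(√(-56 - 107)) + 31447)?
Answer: -6082/(31447 + √(-100 + I*√163)) ≈ -0.1934 + 6.1624e-5*I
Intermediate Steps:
s(Z) = √(-100 + Z)
(-31212 + 25130)/(s(√(-56 - 107)) + 31447) = (-31212 + 25130)/(√(-100 + √(-56 - 107)) + 31447) = -6082/(√(-100 + √(-163)) + 31447) = -6082/(√(-100 + I*√163) + 31447) = -6082/(31447 + √(-100 + I*√163))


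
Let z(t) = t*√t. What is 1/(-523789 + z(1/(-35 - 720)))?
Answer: -225422482667375/118073816773861683876 + 755*I*√755/118073816773861683876 ≈ -1.9092e-6 + 1.757e-16*I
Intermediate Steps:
z(t) = t^(3/2)
1/(-523789 + z(1/(-35 - 720))) = 1/(-523789 + (1/(-35 - 720))^(3/2)) = 1/(-523789 + (1/(-755))^(3/2)) = 1/(-523789 + (-1/755)^(3/2)) = 1/(-523789 - I*√755/570025)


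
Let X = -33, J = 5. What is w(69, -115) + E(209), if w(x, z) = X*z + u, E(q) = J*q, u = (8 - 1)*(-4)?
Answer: 4812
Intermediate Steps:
u = -28 (u = 7*(-4) = -28)
E(q) = 5*q
w(x, z) = -28 - 33*z (w(x, z) = -33*z - 28 = -28 - 33*z)
w(69, -115) + E(209) = (-28 - 33*(-115)) + 5*209 = (-28 + 3795) + 1045 = 3767 + 1045 = 4812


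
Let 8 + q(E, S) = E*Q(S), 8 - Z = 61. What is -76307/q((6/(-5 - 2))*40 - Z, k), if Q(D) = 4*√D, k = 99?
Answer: -3739043/3397486 - 209920557*√11/6794972 ≈ -103.56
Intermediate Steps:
Z = -53 (Z = 8 - 1*61 = 8 - 61 = -53)
q(E, S) = -8 + 4*E*√S (q(E, S) = -8 + E*(4*√S) = -8 + 4*E*√S)
-76307/q((6/(-5 - 2))*40 - Z, k) = -76307/(-8 + 4*((6/(-5 - 2))*40 - 1*(-53))*√99) = -76307/(-8 + 4*((6/(-7))*40 + 53)*(3*√11)) = -76307/(-8 + 4*(-⅐*6*40 + 53)*(3*√11)) = -76307/(-8 + 4*(-6/7*40 + 53)*(3*√11)) = -76307/(-8 + 4*(-240/7 + 53)*(3*√11)) = -76307/(-8 + 4*(131/7)*(3*√11)) = -76307/(-8 + 1572*√11/7)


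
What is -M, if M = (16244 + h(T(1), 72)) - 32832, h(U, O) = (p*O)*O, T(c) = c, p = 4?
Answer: -4148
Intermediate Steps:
h(U, O) = 4*O**2 (h(U, O) = (4*O)*O = 4*O**2)
M = 4148 (M = (16244 + 4*72**2) - 32832 = (16244 + 4*5184) - 32832 = (16244 + 20736) - 32832 = 36980 - 32832 = 4148)
-M = -1*4148 = -4148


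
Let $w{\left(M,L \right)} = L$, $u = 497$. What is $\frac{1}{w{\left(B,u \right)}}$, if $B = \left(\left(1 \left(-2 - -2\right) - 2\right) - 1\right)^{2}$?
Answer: $\frac{1}{497} \approx 0.0020121$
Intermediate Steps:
$B = 9$ ($B = \left(\left(1 \left(-2 + 2\right) - 2\right) - 1\right)^{2} = \left(\left(1 \cdot 0 - 2\right) - 1\right)^{2} = \left(\left(0 - 2\right) - 1\right)^{2} = \left(-2 - 1\right)^{2} = \left(-3\right)^{2} = 9$)
$\frac{1}{w{\left(B,u \right)}} = \frac{1}{497}$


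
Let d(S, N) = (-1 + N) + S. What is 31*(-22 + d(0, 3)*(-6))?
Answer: -1054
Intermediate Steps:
d(S, N) = -1 + N + S
31*(-22 + d(0, 3)*(-6)) = 31*(-22 + (-1 + 3 + 0)*(-6)) = 31*(-22 + 2*(-6)) = 31*(-22 - 12) = 31*(-34) = -1054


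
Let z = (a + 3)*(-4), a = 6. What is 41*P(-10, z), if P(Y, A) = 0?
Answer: 0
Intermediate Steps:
z = -36 (z = (6 + 3)*(-4) = 9*(-4) = -36)
41*P(-10, z) = 41*0 = 0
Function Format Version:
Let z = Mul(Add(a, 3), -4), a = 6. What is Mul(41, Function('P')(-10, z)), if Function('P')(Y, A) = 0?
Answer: 0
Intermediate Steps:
z = -36 (z = Mul(Add(6, 3), -4) = Mul(9, -4) = -36)
Mul(41, Function('P')(-10, z)) = Mul(41, 0) = 0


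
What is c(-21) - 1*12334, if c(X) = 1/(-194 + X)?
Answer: -2651811/215 ≈ -12334.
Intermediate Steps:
c(-21) - 1*12334 = 1/(-194 - 21) - 1*12334 = 1/(-215) - 12334 = -1/215 - 12334 = -2651811/215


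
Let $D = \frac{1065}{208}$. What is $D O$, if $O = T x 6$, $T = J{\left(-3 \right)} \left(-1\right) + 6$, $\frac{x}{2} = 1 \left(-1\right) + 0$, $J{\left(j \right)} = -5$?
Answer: $- \frac{35145}{52} \approx -675.87$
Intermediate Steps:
$x = -2$ ($x = 2 \left(1 \left(-1\right) + 0\right) = 2 \left(-1 + 0\right) = 2 \left(-1\right) = -2$)
$T = 11$ ($T = \left(-5\right) \left(-1\right) + 6 = 5 + 6 = 11$)
$D = \frac{1065}{208}$ ($D = 1065 \cdot \frac{1}{208} = \frac{1065}{208} \approx 5.1202$)
$O = -132$ ($O = 11 \left(\left(-2\right) 6\right) = 11 \left(-12\right) = -132$)
$D O = \frac{1065}{208} \left(-132\right) = - \frac{35145}{52}$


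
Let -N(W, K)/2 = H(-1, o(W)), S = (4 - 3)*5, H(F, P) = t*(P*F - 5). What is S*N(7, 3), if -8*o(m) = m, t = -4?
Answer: -165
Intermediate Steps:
o(m) = -m/8
H(F, P) = 20 - 4*F*P (H(F, P) = -4*(P*F - 5) = -4*(F*P - 5) = -4*(-5 + F*P) = 20 - 4*F*P)
S = 5 (S = 1*5 = 5)
N(W, K) = -40 + W (N(W, K) = -2*(20 - 4*(-1)*(-W/8)) = -2*(20 - W/2) = -40 + W)
S*N(7, 3) = 5*(-40 + 7) = 5*(-33) = -165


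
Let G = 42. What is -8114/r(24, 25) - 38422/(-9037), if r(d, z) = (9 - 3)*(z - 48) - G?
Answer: 40121089/813330 ≈ 49.329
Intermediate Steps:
r(d, z) = -330 + 6*z (r(d, z) = (9 - 3)*(z - 48) - 1*42 = 6*(-48 + z) - 42 = (-288 + 6*z) - 42 = -330 + 6*z)
-8114/r(24, 25) - 38422/(-9037) = -8114/(-330 + 6*25) - 38422/(-9037) = -8114/(-330 + 150) - 38422*(-1/9037) = -8114/(-180) + 38422/9037 = -8114*(-1/180) + 38422/9037 = 4057/90 + 38422/9037 = 40121089/813330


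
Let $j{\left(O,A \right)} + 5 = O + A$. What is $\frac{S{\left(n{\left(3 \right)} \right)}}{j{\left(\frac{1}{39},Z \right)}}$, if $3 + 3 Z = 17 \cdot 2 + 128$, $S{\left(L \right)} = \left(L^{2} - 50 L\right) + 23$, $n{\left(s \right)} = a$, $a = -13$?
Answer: $\frac{32838}{1873} \approx 17.532$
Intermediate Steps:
$n{\left(s \right)} = -13$
$S{\left(L \right)} = 23 + L^{2} - 50 L$
$Z = 53$ ($Z = -1 + \frac{17 \cdot 2 + 128}{3} = -1 + \frac{34 + 128}{3} = -1 + \frac{1}{3} \cdot 162 = -1 + 54 = 53$)
$j{\left(O,A \right)} = -5 + A + O$ ($j{\left(O,A \right)} = -5 + \left(O + A\right) = -5 + \left(A + O\right) = -5 + A + O$)
$\frac{S{\left(n{\left(3 \right)} \right)}}{j{\left(\frac{1}{39},Z \right)}} = \frac{23 + \left(-13\right)^{2} - -650}{-5 + 53 + \frac{1}{39}} = \frac{23 + 169 + 650}{-5 + 53 + \frac{1}{39}} = \frac{842}{\frac{1873}{39}} = 842 \cdot \frac{39}{1873} = \frac{32838}{1873}$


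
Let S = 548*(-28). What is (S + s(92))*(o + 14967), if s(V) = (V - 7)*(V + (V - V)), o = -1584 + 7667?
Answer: -158380200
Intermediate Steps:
o = 6083
S = -15344
s(V) = V*(-7 + V) (s(V) = (-7 + V)*(V + 0) = (-7 + V)*V = V*(-7 + V))
(S + s(92))*(o + 14967) = (-15344 + 92*(-7 + 92))*(6083 + 14967) = (-15344 + 92*85)*21050 = (-15344 + 7820)*21050 = -7524*21050 = -158380200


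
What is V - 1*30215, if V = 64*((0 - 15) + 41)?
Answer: -28551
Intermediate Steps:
V = 1664 (V = 64*(-15 + 41) = 64*26 = 1664)
V - 1*30215 = 1664 - 1*30215 = 1664 - 30215 = -28551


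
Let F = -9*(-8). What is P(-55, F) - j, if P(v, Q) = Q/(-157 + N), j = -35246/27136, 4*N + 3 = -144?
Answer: 9750241/10515200 ≈ 0.92725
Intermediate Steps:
N = -147/4 (N = -3/4 + (1/4)*(-144) = -3/4 - 36 = -147/4 ≈ -36.750)
j = -17623/13568 (j = -35246*1/27136 = -17623/13568 ≈ -1.2989)
F = 72
P(v, Q) = -4*Q/775 (P(v, Q) = Q/(-157 - 147/4) = Q/(-775/4) = -4*Q/775)
P(-55, F) - j = -4/775*72 - 1*(-17623/13568) = -288/775 + 17623/13568 = 9750241/10515200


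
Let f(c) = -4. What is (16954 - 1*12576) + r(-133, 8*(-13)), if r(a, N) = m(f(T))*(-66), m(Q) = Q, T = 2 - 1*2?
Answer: 4642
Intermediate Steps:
T = 0 (T = 2 - 2 = 0)
r(a, N) = 264 (r(a, N) = -4*(-66) = 264)
(16954 - 1*12576) + r(-133, 8*(-13)) = (16954 - 1*12576) + 264 = (16954 - 12576) + 264 = 4378 + 264 = 4642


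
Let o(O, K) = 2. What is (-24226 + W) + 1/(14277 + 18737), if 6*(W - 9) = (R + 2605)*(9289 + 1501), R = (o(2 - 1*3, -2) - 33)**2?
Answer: 632743649869/99042 ≈ 6.3886e+6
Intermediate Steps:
R = 961 (R = (2 - 33)**2 = (-31)**2 = 961)
W = 19238597/3 (W = 9 + ((961 + 2605)*(9289 + 1501))/6 = 9 + (3566*10790)/6 = 9 + (1/6)*38477140 = 9 + 19238570/3 = 19238597/3 ≈ 6.4129e+6)
(-24226 + W) + 1/(14277 + 18737) = (-24226 + 19238597/3) + 1/(14277 + 18737) = 19165919/3 + 1/33014 = 632743649869/99042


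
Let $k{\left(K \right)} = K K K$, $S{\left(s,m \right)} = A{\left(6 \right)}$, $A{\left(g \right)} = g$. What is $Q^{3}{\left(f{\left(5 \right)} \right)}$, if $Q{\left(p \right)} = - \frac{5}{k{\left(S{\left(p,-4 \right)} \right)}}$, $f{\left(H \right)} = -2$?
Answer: $- \frac{125}{10077696} \approx -1.2404 \cdot 10^{-5}$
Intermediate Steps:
$S{\left(s,m \right)} = 6$
$k{\left(K \right)} = K^{3}$ ($k{\left(K \right)} = K^{2} K = K^{3}$)
$Q{\left(p \right)} = - \frac{5}{216}$ ($Q{\left(p \right)} = - \frac{5}{6^{3}} = - \frac{5}{216}$)
$Q^{3}{\left(f{\left(5 \right)} \right)} = \left(- \frac{5}{216}\right)^{3} = - \frac{125}{10077696}$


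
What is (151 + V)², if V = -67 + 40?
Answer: 15376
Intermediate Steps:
V = -27
(151 + V)² = (151 - 27)² = 124² = 15376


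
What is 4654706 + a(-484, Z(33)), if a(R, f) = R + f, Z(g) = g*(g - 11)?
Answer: 4654948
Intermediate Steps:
Z(g) = g*(-11 + g)
4654706 + a(-484, Z(33)) = 4654706 + (-484 + 33*(-11 + 33)) = 4654706 + (-484 + 33*22) = 4654706 + (-484 + 726) = 4654706 + 242 = 4654948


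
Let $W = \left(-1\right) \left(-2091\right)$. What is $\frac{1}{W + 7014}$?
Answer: $\frac{1}{9105} \approx 0.00010983$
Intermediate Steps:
$W = 2091$
$\frac{1}{W + 7014} = \frac{1}{2091 + 7014} = \frac{1}{9105}$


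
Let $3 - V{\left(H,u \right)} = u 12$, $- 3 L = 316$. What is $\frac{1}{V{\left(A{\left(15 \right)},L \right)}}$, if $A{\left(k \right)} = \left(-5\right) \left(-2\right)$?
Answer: $\frac{1}{1267} \approx 0.00078927$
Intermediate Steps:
$L = - \frac{316}{3}$ ($L = \left(- \frac{1}{3}\right) 316 = - \frac{316}{3} \approx -105.33$)
$A{\left(k \right)} = 10$
$V{\left(H,u \right)} = 3 - 12 u$ ($V{\left(H,u \right)} = 3 - u 12 = 3 - 12 u$)
$\frac{1}{V{\left(A{\left(15 \right)},L \right)}} = \frac{1}{3 - -1264} = \frac{1}{3 + 1264} = \frac{1}{1267}$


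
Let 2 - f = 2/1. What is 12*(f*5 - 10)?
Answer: -120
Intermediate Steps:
f = 0 (f = 2 - 2/1 = 2 - 2 = 0)
12*(f*5 - 10) = 12*(0*5 - 10) = 12*(0 - 10) = 12*(-10) = -120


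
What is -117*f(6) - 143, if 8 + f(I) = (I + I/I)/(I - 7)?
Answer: 1612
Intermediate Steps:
f(I) = -8 + (1 + I)/(-7 + I) (f(I) = -8 + (I + I/I)/(I - 7) = -8 + (I + 1)/(-7 + I) = -8 + (1 + I)/(-7 + I))
-117*f(6) - 143 = -117*(57 - 7*6)/(-7 + 6) - 143 = -117*(57 - 42)/(-1) - 143 = -(-117)*15 - 143 = -117*(-15) - 143 = 1755 - 143 = 1612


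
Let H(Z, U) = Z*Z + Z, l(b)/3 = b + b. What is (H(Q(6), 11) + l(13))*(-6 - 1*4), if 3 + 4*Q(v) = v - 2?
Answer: -6265/8 ≈ -783.13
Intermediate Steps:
l(b) = 6*b (l(b) = 3*(b + b) = 3*(2*b) = 6*b)
Q(v) = -5/4 + v/4 (Q(v) = -¾ + (v - 2)/4 = -¾ + (-2 + v)/4 = -¾ + (-½ + v/4) = -5/4 + v/4)
H(Z, U) = Z + Z² (H(Z, U) = Z² + Z = Z + Z²)
(H(Q(6), 11) + l(13))*(-6 - 1*4) = ((-5/4 + (¼)*6)*(1 + (-5/4 + (¼)*6)) + 6*13)*(-6 - 1*4) = ((-5/4 + 3/2)*(1 + (-5/4 + 3/2)) + 78)*(-6 - 4) = ((1 + ¼)/4 + 78)*(-10) = ((¼)*(5/4) + 78)*(-10) = (5/16 + 78)*(-10) = (1253/16)*(-10) = -6265/8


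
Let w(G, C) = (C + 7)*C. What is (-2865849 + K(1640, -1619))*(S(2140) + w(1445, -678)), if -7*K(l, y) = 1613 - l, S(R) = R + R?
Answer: -9212333723688/7 ≈ -1.3160e+12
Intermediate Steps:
S(R) = 2*R
K(l, y) = -1613/7 + l/7 (K(l, y) = -(1613 - l)/7 = -1613/7 + l/7)
w(G, C) = C*(7 + C) (w(G, C) = (7 + C)*C = C*(7 + C))
(-2865849 + K(1640, -1619))*(S(2140) + w(1445, -678)) = (-2865849 + (-1613/7 + (1/7)*1640))*(2*2140 - 678*(7 - 678)) = (-2865849 + (-1613/7 + 1640/7))*(4280 - 678*(-671)) = (-2865849 + 27/7)*(4280 + 454938) = -20060916/7*459218 = -9212333723688/7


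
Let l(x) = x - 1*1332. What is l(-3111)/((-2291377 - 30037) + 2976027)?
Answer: -4443/654613 ≈ -0.0067872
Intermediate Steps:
l(x) = -1332 + x (l(x) = x - 1332 = -1332 + x)
l(-3111)/((-2291377 - 30037) + 2976027) = (-1332 - 3111)/((-2291377 - 30037) + 2976027) = -4443/(-2321414 + 2976027) = -4443/654613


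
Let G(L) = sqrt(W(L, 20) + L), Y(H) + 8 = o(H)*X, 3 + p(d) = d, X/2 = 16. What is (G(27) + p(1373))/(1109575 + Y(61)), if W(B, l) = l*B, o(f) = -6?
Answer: 274/221875 + 9*sqrt(7)/1109375 ≈ 0.0012564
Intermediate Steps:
X = 32 (X = 2*16 = 32)
p(d) = -3 + d
Y(H) = -200 (Y(H) = -8 - 6*32 = -8 - 192 = -200)
W(B, l) = B*l
G(L) = sqrt(21)*sqrt(L) (G(L) = sqrt(L*20 + L) = sqrt(20*L + L) = sqrt(21*L) = sqrt(21)*sqrt(L))
(G(27) + p(1373))/(1109575 + Y(61)) = (sqrt(21)*sqrt(27) + (-3 + 1373))/(1109575 - 200) = (sqrt(21)*(3*sqrt(3)) + 1370)/1109375 = (9*sqrt(7) + 1370)*(1/1109375) = (1370 + 9*sqrt(7))*(1/1109375) = 274/221875 + 9*sqrt(7)/1109375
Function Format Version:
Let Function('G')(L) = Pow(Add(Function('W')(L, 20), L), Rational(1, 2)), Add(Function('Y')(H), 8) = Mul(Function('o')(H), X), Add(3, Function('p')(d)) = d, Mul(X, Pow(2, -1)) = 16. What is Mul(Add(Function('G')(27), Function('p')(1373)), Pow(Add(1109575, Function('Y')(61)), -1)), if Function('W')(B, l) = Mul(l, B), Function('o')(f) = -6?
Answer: Add(Rational(274, 221875), Mul(Rational(9, 1109375), Pow(7, Rational(1, 2)))) ≈ 0.0012564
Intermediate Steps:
X = 32 (X = Mul(2, 16) = 32)
Function('p')(d) = Add(-3, d)
Function('Y')(H) = -200 (Function('Y')(H) = Add(-8, Mul(-6, 32)) = Add(-8, -192) = -200)
Function('W')(B, l) = Mul(B, l)
Function('G')(L) = Mul(Pow(21, Rational(1, 2)), Pow(L, Rational(1, 2))) (Function('G')(L) = Pow(Add(Mul(L, 20), L), Rational(1, 2)) = Pow(Add(Mul(20, L), L), Rational(1, 2)) = Pow(Mul(21, L), Rational(1, 2)) = Mul(Pow(21, Rational(1, 2)), Pow(L, Rational(1, 2))))
Mul(Add(Function('G')(27), Function('p')(1373)), Pow(Add(1109575, Function('Y')(61)), -1)) = Mul(Add(Mul(Pow(21, Rational(1, 2)), Pow(27, Rational(1, 2))), Add(-3, 1373)), Pow(Add(1109575, -200), -1)) = Mul(Add(Mul(Pow(21, Rational(1, 2)), Mul(3, Pow(3, Rational(1, 2)))), 1370), Pow(1109375, -1)) = Mul(Add(Mul(9, Pow(7, Rational(1, 2))), 1370), Rational(1, 1109375)) = Mul(Add(1370, Mul(9, Pow(7, Rational(1, 2)))), Rational(1, 1109375)) = Add(Rational(274, 221875), Mul(Rational(9, 1109375), Pow(7, Rational(1, 2))))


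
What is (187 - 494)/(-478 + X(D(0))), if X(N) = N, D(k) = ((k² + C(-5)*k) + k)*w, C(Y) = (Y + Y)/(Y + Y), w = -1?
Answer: 307/478 ≈ 0.64226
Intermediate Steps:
C(Y) = 1 (C(Y) = (2*Y)/((2*Y)) = (2*Y)*(1/(2*Y)) = 1)
D(k) = -k² - 2*k (D(k) = ((k² + 1*k) + k)*(-1) = ((k² + k) + k)*(-1) = ((k + k²) + k)*(-1) = (k² + 2*k)*(-1) = -k² - 2*k)
(187 - 494)/(-478 + X(D(0))) = (187 - 494)/(-478 - 1*0*(2 + 0)) = -307/(-478 - 1*0*2) = -307/(-478 + 0) = -307/(-478) = -307*(-1/478) = 307/478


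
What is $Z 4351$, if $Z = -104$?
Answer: $-452504$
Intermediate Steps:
$Z 4351 = \left(-104\right) 4351 = -452504$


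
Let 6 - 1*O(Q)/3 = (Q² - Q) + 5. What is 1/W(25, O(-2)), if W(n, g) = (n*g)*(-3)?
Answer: 1/1125 ≈ 0.00088889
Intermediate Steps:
O(Q) = 3 - 3*Q² + 3*Q (O(Q) = 18 - 3*((Q² - Q) + 5) = 18 - 3*(5 + Q² - Q) = 18 + (-15 - 3*Q² + 3*Q) = 3 - 3*Q² + 3*Q)
W(n, g) = -3*g*n (W(n, g) = (g*n)*(-3) = -3*g*n)
1/W(25, O(-2)) = 1/(-3*(3 - 3*(-2)² + 3*(-2))*25) = 1/(-3*(3 - 3*4 - 6)*25) = 1/(-3*(3 - 12 - 6)*25) = 1/(-3*(-15)*25) = 1/1125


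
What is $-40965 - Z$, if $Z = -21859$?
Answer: $-19106$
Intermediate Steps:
$-40965 - Z = -40965 - -21859 = -40965 + 21859 = -19106$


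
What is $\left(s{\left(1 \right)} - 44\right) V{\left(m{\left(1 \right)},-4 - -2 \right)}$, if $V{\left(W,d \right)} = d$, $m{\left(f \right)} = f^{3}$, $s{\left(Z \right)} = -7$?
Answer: $102$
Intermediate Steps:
$\left(s{\left(1 \right)} - 44\right) V{\left(m{\left(1 \right)},-4 - -2 \right)} = \left(-7 - 44\right) \left(-4 - -2\right) = - 51 \left(-4 + 2\right) = \left(-51\right) \left(-2\right) = 102$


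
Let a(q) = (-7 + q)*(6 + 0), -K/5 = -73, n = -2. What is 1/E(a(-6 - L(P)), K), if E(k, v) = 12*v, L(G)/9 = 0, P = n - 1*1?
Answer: 1/4380 ≈ 0.00022831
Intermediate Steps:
K = 365 (K = -5*(-73) = 365)
P = -3 (P = -2 - 1*1 = -2 - 1 = -3)
L(G) = 0 (L(G) = 9*0 = 0)
a(q) = -42 + 6*q (a(q) = (-7 + q)*6 = -42 + 6*q)
1/E(a(-6 - L(P)), K) = 1/(12*365) = 1/4380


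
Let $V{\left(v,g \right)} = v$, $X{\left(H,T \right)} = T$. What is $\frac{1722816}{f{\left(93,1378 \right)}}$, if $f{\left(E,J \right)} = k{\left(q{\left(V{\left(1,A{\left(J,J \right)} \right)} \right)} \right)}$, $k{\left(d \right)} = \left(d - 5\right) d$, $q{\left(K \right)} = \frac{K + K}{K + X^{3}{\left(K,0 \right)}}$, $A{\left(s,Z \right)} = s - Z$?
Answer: $-287136$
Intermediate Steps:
$q{\left(K \right)} = 2$ ($q{\left(K \right)} = \frac{K + K}{K + 0^{3}} = \frac{2 K}{K + 0} = \frac{2 K}{K} = 2$)
$k{\left(d \right)} = d \left(-5 + d\right)$ ($k{\left(d \right)} = \left(-5 + d\right) d = d \left(-5 + d\right)$)
$f{\left(E,J \right)} = -6$ ($f{\left(E,J \right)} = 2 \left(-5 + 2\right) = 2 \left(-3\right) = -6$)
$\frac{1722816}{f{\left(93,1378 \right)}} = \frac{1722816}{-6} = 1722816 \left(- \frac{1}{6}\right) = -287136$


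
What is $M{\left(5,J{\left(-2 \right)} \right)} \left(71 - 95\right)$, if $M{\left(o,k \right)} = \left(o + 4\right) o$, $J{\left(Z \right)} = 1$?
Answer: $-1080$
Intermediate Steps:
$M{\left(o,k \right)} = o \left(4 + o\right)$ ($M{\left(o,k \right)} = \left(4 + o\right) o = o \left(4 + o\right)$)
$M{\left(5,J{\left(-2 \right)} \right)} \left(71 - 95\right) = 5 \left(4 + 5\right) \left(71 - 95\right) = 5 \cdot 9 \left(-24\right) = 45 \left(-24\right) = -1080$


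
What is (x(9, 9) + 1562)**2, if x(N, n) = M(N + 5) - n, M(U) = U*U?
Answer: 3059001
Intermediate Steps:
M(U) = U**2
x(N, n) = (5 + N)**2 - n (x(N, n) = (N + 5)**2 - n = (5 + N)**2 - n)
(x(9, 9) + 1562)**2 = (((5 + 9)**2 - 1*9) + 1562)**2 = ((14**2 - 9) + 1562)**2 = ((196 - 9) + 1562)**2 = (187 + 1562)**2 = 1749**2 = 3059001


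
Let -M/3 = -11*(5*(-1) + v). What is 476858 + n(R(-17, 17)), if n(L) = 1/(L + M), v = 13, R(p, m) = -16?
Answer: 118260785/248 ≈ 4.7686e+5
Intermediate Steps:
M = 264 (M = -(-33)*(5*(-1) + 13) = -(-33)*(-5 + 13) = -(-33)*8 = -3*(-88) = 264)
n(L) = 1/(264 + L) (n(L) = 1/(L + 264) = 1/(264 + L))
476858 + n(R(-17, 17)) = 476858 + 1/(264 - 16) = 476858 + 1/248 = 118260785/248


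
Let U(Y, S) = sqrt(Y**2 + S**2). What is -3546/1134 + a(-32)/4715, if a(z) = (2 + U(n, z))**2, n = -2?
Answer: -863839/297045 + 8*sqrt(257)/4715 ≈ -2.8809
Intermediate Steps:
U(Y, S) = sqrt(S**2 + Y**2)
a(z) = (2 + sqrt(4 + z**2))**2 (a(z) = (2 + sqrt(z**2 + (-2)**2))**2 = (2 + sqrt(z**2 + 4))**2 = (2 + sqrt(4 + z**2))**2)
-3546/1134 + a(-32)/4715 = -3546/1134 + (2 + sqrt(4 + (-32)**2))**2/4715 = -3546*1/1134 + (2 + sqrt(4 + 1024))**2*(1/4715) = -197/63 + (2 + sqrt(1028))**2*(1/4715) = -197/63 + (2 + 2*sqrt(257))**2*(1/4715) = -197/63 + (2 + 2*sqrt(257))**2/4715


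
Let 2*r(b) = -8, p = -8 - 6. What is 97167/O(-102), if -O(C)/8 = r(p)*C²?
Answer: 32389/110976 ≈ 0.29186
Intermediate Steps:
p = -14
r(b) = -4 (r(b) = (½)*(-8) = -4)
O(C) = 32*C² (O(C) = -(-32)*C² = 32*C²)
97167/O(-102) = 97167/((32*(-102)²)) = 97167/((32*10404)) = 97167/332928 = 97167*(1/332928) = 32389/110976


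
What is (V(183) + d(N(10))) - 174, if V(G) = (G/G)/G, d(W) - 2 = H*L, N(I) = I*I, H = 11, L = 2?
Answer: -27449/183 ≈ -149.99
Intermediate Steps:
N(I) = I**2
d(W) = 24 (d(W) = 2 + 11*2 = 2 + 22 = 24)
V(G) = 1/G
(V(183) + d(N(10))) - 174 = (1/183 + 24) - 174 = 4393/183 - 174 = -27449/183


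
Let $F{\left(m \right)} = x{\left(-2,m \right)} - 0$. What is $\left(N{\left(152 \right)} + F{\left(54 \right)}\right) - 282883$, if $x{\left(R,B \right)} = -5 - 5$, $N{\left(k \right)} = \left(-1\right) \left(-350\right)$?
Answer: $-282543$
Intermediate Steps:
$N{\left(k \right)} = 350$
$x{\left(R,B \right)} = -10$
$F{\left(m \right)} = -10$ ($F{\left(m \right)} = -10 - 0 = -10 + 0 = -10$)
$\left(N{\left(152 \right)} + F{\left(54 \right)}\right) - 282883 = \left(350 - 10\right) - 282883 = 340 - 282883 = -282543$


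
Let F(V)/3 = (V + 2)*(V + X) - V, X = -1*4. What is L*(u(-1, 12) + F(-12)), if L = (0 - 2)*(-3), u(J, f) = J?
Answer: 3090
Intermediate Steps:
L = 6 (L = -2*(-3) = 6)
X = -4
F(V) = -3*V + 3*(-4 + V)*(2 + V) (F(V) = 3*((V + 2)*(V - 4) - V) = 3*((2 + V)*(-4 + V) - V) = 3*((-4 + V)*(2 + V) - V) = 3*(-V + (-4 + V)*(2 + V)) = -3*V + 3*(-4 + V)*(2 + V))
L*(u(-1, 12) + F(-12)) = 6*(-1 + (-24 - 9*(-12) + 3*(-12)²)) = 6*(-1 + (-24 + 108 + 3*144)) = 6*(-1 + (-24 + 108 + 432)) = 6*(-1 + 516) = 6*515 = 3090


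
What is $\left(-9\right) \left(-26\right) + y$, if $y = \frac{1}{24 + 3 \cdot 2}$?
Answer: $\frac{7021}{30} \approx 234.03$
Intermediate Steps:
$y = \frac{1}{30}$ ($y = \frac{1}{24 + 6} = \frac{1}{30} \approx 0.033333$)
$\left(-9\right) \left(-26\right) + y = \left(-9\right) \left(-26\right) + \frac{1}{30} = 234 + \frac{1}{30} = \frac{7021}{30}$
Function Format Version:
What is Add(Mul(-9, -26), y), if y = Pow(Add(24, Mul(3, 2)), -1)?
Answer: Rational(7021, 30) ≈ 234.03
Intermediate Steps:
y = Rational(1, 30) (y = Pow(Add(24, 6), -1) = Pow(30, -1) = Rational(1, 30) ≈ 0.033333)
Add(Mul(-9, -26), y) = Add(Mul(-9, -26), Rational(1, 30)) = Add(234, Rational(1, 30)) = Rational(7021, 30)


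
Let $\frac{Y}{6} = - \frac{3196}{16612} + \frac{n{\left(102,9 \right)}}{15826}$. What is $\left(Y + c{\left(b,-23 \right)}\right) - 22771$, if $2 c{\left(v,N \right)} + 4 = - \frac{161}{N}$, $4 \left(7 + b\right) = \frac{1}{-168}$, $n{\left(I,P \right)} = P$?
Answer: $- \frac{1496609639953}{65725378} \approx -22771.0$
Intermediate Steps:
$b = - \frac{4705}{672}$ ($b = -7 + \frac{1}{4 \left(-168\right)} = -7 + \frac{1}{4} \left(- \frac{1}{168}\right) = -7 - \frac{1}{672} = - \frac{4705}{672} \approx -7.0015$)
$c{\left(v,N \right)} = -2 - \frac{161}{2 N}$ ($c{\left(v,N \right)} = -2 + \frac{\left(-161\right) \frac{1}{N}}{2} = -2 - \frac{161}{2 N}$)
$Y = - \frac{37822791}{32862689}$ ($Y = 6 \left(- \frac{3196}{16612} + \frac{9}{15826}\right) = 6 \left(\left(-3196\right) \frac{1}{16612} + 9 \cdot \frac{1}{15826}\right) = 6 \left(- \frac{799}{4153} + \frac{9}{15826}\right) = 6 \left(- \frac{12607597}{65725378}\right) = - \frac{37822791}{32862689} \approx -1.1509$)
$\left(Y + c{\left(b,-23 \right)}\right) - 22771 = \left(- \frac{37822791}{32862689} - \left(2 + \frac{161}{2 \left(-23\right)}\right)\right) - 22771 = \left(- \frac{37822791}{32862689} - - \frac{3}{2}\right) - 22771 = \left(- \frac{37822791}{32862689} + \left(-2 + \frac{7}{2}\right)\right) - 22771 = \left(- \frac{37822791}{32862689} + \frac{3}{2}\right) - 22771 = \frac{22942485}{65725378} - 22771 = - \frac{1496609639953}{65725378}$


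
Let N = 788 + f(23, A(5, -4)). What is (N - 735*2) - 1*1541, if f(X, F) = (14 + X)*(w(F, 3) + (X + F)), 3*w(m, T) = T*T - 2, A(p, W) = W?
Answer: -4301/3 ≈ -1433.7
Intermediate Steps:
w(m, T) = -⅔ + T²/3 (w(m, T) = (T*T - 2)/3 = (T² - 2)/3 = (-2 + T²)/3 = -⅔ + T²/3)
f(X, F) = (14 + X)*(7/3 + F + X) (f(X, F) = (14 + X)*((-⅔ + (⅓)*3²) + (X + F)) = (14 + X)*((-⅔ + (⅓)*9) + (F + X)) = (14 + X)*((-⅔ + 3) + (F + X)) = (14 + X)*(7/3 + (F + X)) = (14 + X)*(7/3 + F + X))
N = 4732/3 (N = 788 + (98/3 + 23² + 14*(-4) + (49/3)*23 - 4*23) = 788 + (98/3 + 529 - 56 + 1127/3 - 92) = 788 + 2368/3 = 4732/3 ≈ 1577.3)
(N - 735*2) - 1*1541 = (4732/3 - 735*2) - 1*1541 = (4732/3 - 1*1470) - 1541 = (4732/3 - 1470) - 1541 = 322/3 - 1541 = -4301/3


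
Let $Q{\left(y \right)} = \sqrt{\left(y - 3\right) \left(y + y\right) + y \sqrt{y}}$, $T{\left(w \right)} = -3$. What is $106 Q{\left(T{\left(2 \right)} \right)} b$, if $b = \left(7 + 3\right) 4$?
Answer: $4240 \sqrt{36 - 3 i \sqrt{3}} \approx 25506.0 - 1831.2 i$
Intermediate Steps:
$Q{\left(y \right)} = \sqrt{y^{\frac{3}{2}} + 2 y \left(-3 + y\right)}$ ($Q{\left(y \right)} = \sqrt{\left(-3 + y\right) 2 y + y^{\frac{3}{2}}} = \sqrt{2 y \left(-3 + y\right) + y^{\frac{3}{2}}} = \sqrt{y^{\frac{3}{2}} + 2 y \left(-3 + y\right)}$)
$b = 40$ ($b = 10 \cdot 4 = 40$)
$106 Q{\left(T{\left(2 \right)} \right)} b = 106 \sqrt{\left(-3\right)^{\frac{3}{2}} - -18 + 2 \left(-3\right)^{2}} \cdot 40 = 106 \sqrt{- 3 i \sqrt{3} + 18 + 2 \cdot 9} \cdot 40 = 106 \sqrt{- 3 i \sqrt{3} + 18 + 18} \cdot 40 = 106 \sqrt{36 - 3 i \sqrt{3}} \cdot 40 = 4240 \sqrt{36 - 3 i \sqrt{3}}$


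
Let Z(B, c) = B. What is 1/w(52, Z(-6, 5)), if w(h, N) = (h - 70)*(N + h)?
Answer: -1/828 ≈ -0.0012077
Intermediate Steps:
w(h, N) = (-70 + h)*(N + h)
1/w(52, Z(-6, 5)) = 1/(52² - 70*(-6) - 70*52 - 6*52) = 1/(2704 + 420 - 3640 - 312) = 1/(-828) = -1/828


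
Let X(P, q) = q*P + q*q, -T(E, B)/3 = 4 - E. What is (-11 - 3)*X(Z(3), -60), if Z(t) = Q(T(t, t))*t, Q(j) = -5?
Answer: -63000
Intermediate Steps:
T(E, B) = -12 + 3*E (T(E, B) = -3*(4 - E) = -12 + 3*E)
Z(t) = -5*t
X(P, q) = q² + P*q (X(P, q) = P*q + q² = q² + P*q)
(-11 - 3)*X(Z(3), -60) = (-11 - 3)*(-60*(-5*3 - 60)) = -(-840)*(-15 - 60) = -(-840)*(-75) = -14*4500 = -63000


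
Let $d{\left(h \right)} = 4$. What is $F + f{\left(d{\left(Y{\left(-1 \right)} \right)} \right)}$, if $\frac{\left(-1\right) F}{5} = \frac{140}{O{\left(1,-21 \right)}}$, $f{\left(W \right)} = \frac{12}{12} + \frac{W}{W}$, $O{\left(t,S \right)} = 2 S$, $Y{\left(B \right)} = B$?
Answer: $\frac{56}{3} \approx 18.667$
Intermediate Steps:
$f{\left(W \right)} = 2$ ($f{\left(W \right)} = 12 \cdot \frac{1}{12} + 1 = 1 + 1 = 2$)
$F = \frac{50}{3}$ ($F = - 5 \frac{140}{2 \left(-21\right)} = - 5 \frac{140}{-42} = - 5 \cdot 140 \left(- \frac{1}{42}\right) = \left(-5\right) \left(- \frac{10}{3}\right) = \frac{50}{3} \approx 16.667$)
$F + f{\left(d{\left(Y{\left(-1 \right)} \right)} \right)} = \frac{50}{3} + 2 = \frac{56}{3}$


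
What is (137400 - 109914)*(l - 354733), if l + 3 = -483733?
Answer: -23046158934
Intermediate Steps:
l = -483736 (l = -3 - 483733 = -483736)
(137400 - 109914)*(l - 354733) = (137400 - 109914)*(-483736 - 354733) = 27486*(-838469) = -23046158934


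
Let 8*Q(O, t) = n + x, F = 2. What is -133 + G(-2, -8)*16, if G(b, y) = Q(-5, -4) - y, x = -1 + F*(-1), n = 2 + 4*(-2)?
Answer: -23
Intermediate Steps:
n = -6 (n = 2 - 8 = -6)
x = -3 (x = -1 + 2*(-1) = -1 - 2 = -3)
Q(O, t) = -9/8 (Q(O, t) = (-6 - 3)/8 = (⅛)*(-9) = -9/8)
G(b, y) = -9/8 - y
-133 + G(-2, -8)*16 = -133 + (-9/8 - 1*(-8))*16 = -133 + (-9/8 + 8)*16 = -133 + (55/8)*16 = -133 + 110 = -23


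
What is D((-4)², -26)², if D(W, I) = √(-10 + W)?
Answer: 6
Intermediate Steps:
D((-4)², -26)² = (√(-10 + (-4)²))² = (√(-10 + 16))² = (√6)² = 6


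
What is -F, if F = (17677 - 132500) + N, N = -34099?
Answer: 148922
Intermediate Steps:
F = -148922 (F = (17677 - 132500) - 34099 = -114823 - 34099 = -148922)
-F = -1*(-148922) = 148922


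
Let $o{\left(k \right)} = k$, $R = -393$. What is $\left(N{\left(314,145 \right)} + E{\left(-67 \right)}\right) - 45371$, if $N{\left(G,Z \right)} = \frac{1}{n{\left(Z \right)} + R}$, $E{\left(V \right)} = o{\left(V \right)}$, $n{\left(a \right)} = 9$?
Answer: $- \frac{17448193}{384} \approx -45438.0$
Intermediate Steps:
$E{\left(V \right)} = V$
$N{\left(G,Z \right)} = - \frac{1}{384}$ ($N{\left(G,Z \right)} = \frac{1}{9 - 393} = \frac{1}{-384} = - \frac{1}{384}$)
$\left(N{\left(314,145 \right)} + E{\left(-67 \right)}\right) - 45371 = \left(- \frac{1}{384} - 67\right) - 45371 = - \frac{25729}{384} - 45371 = - \frac{17448193}{384}$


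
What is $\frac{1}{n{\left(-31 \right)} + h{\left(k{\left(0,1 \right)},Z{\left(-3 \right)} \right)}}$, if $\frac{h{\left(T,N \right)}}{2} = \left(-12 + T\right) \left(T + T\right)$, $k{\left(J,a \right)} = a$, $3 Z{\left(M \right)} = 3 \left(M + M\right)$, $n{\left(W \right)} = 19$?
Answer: $- \frac{1}{25} \approx -0.04$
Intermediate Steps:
$Z{\left(M \right)} = 2 M$ ($Z{\left(M \right)} = \frac{3 \left(M + M\right)}{3} = \frac{3 \cdot 2 M}{3} = \frac{6 M}{3} = 2 M$)
$h{\left(T,N \right)} = 4 T \left(-12 + T\right)$ ($h{\left(T,N \right)} = 2 \left(-12 + T\right) \left(T + T\right) = 2 \left(-12 + T\right) 2 T = 2 \cdot 2 T \left(-12 + T\right) = 4 T \left(-12 + T\right)$)
$\frac{1}{n{\left(-31 \right)} + h{\left(k{\left(0,1 \right)},Z{\left(-3 \right)} \right)}} = \frac{1}{19 + 4 \cdot 1 \left(-12 + 1\right)} = \frac{1}{19 + 4 \cdot 1 \left(-11\right)} = \frac{1}{19 - 44} = \frac{1}{-25} = - \frac{1}{25}$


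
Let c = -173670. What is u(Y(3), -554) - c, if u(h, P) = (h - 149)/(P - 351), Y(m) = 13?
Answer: 157171486/905 ≈ 1.7367e+5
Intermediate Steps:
u(h, P) = (-149 + h)/(-351 + P)
u(Y(3), -554) - c = (-149 + 13)/(-351 - 554) - 1*(-173670) = -136/(-905) + 173670 = -1/905*(-136) + 173670 = 136/905 + 173670 = 157171486/905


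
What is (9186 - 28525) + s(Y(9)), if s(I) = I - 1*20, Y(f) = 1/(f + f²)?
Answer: -1742309/90 ≈ -19359.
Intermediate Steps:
s(I) = -20 + I (s(I) = I - 20 = -20 + I)
(9186 - 28525) + s(Y(9)) = (9186 - 28525) + (-20 + 1/(9*(1 + 9))) = -19339 + (-20 + (⅑)/10) = -19339 + (-20 + (⅑)*(⅒)) = -19339 + (-20 + 1/90) = -19339 - 1799/90 = -1742309/90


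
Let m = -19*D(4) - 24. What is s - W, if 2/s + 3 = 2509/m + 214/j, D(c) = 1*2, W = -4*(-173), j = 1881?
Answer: -3499003928/5056027 ≈ -692.05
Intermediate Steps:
W = 692
D(c) = 2
m = -62 (m = -19*2 - 24 = -38 - 24 = -62)
s = -233244/5056027 (s = 2/(-3 + (2509/(-62) + 214/1881)) = 2/(-3 + (2509*(-1/62) + 214*(1/1881))) = 2/(-3 + (-2509/62 + 214/1881)) = 2/(-3 - 4706161/116622) = 2/(-5056027/116622) = 2*(-116622/5056027) = -233244/5056027 ≈ -0.046132)
s - W = -233244/5056027 - 1*692 = -233244/5056027 - 692 = -3499003928/5056027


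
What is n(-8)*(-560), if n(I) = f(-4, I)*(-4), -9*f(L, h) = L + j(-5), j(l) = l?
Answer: 2240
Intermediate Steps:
f(L, h) = 5/9 - L/9 (f(L, h) = -(L - 5)/9 = -(-5 + L)/9 = 5/9 - L/9)
n(I) = -4 (n(I) = (5/9 - 1/9*(-4))*(-4) = (5/9 + 4/9)*(-4) = 1*(-4) = -4)
n(-8)*(-560) = -4*(-560) = 2240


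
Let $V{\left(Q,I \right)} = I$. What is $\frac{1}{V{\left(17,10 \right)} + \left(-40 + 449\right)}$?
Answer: $\frac{1}{419} \approx 0.0023866$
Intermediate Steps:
$\frac{1}{V{\left(17,10 \right)} + \left(-40 + 449\right)} = \frac{1}{10 + \left(-40 + 449\right)} = \frac{1}{10 + 409} = \frac{1}{419}$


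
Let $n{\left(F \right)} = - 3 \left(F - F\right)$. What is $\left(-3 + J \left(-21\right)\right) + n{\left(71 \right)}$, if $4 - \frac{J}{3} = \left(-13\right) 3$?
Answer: $-2712$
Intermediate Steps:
$n{\left(F \right)} = 0$ ($n{\left(F \right)} = \left(-3\right) 0 = 0$)
$J = 129$ ($J = 12 - 3 \left(\left(-13\right) 3\right) = 12 - -117 = 12 + 117 = 129$)
$\left(-3 + J \left(-21\right)\right) + n{\left(71 \right)} = \left(-3 + 129 \left(-21\right)\right) + 0 = \left(-3 - 2709\right) + 0 = -2712 + 0 = -2712$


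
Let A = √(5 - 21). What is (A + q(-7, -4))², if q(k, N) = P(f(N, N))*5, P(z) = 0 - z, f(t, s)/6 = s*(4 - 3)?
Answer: 14384 + 960*I ≈ 14384.0 + 960.0*I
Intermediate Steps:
f(t, s) = 6*s (f(t, s) = 6*(s*(4 - 3)) = 6*(s*1) = 6*s)
P(z) = -z
q(k, N) = -30*N (q(k, N) = -6*N*5 = -30*N)
A = 4*I (A = √(-16) = 4*I ≈ 4.0*I)
(A + q(-7, -4))² = (4*I - 30*(-4))² = (4*I + 120)² = (120 + 4*I)²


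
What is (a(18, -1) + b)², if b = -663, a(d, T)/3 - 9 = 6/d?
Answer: 403225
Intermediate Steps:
a(d, T) = 27 + 18/d (a(d, T) = 27 + 3*(6/d) = 27 + 18/d)
(a(18, -1) + b)² = ((27 + 18/18) - 663)² = ((27 + 18*(1/18)) - 663)² = ((27 + 1) - 663)² = (28 - 663)² = (-635)² = 403225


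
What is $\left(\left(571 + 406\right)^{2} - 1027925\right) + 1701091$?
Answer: $1627695$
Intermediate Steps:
$\left(\left(571 + 406\right)^{2} - 1027925\right) + 1701091 = \left(977^{2} - 1027925\right) + 1701091 = \left(954529 - 1027925\right) + 1701091 = -73396 + 1701091 = 1627695$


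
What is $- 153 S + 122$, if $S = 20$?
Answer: $-2938$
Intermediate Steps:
$- 153 S + 122 = \left(-153\right) 20 + 122 = -3060 + 122 = -2938$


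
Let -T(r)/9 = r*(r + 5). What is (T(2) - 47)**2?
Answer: 29929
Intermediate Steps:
T(r) = -9*r*(5 + r) (T(r) = -9*r*(r + 5) = -9*r*(5 + r))
(T(2) - 47)**2 = (-9*2*(5 + 2) - 47)**2 = (-9*2*7 - 47)**2 = (-126 - 47)**2 = (-173)**2 = 29929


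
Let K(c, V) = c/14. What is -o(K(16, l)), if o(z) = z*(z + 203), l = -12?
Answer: -11432/49 ≈ -233.31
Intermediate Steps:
K(c, V) = c/14 (K(c, V) = c*(1/14) = c/14)
o(z) = z*(203 + z)
-o(K(16, l)) = -(1/14)*16*(203 + (1/14)*16) = -8*(203 + 8/7)/7 = -8*1429/(7*7) = -1*11432/49 = -11432/49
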